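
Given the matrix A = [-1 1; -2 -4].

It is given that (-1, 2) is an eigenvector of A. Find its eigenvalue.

Compute Av: A·(-1, 2) = (3, -6).
Since Av = λv, compare component 1: 3 = λ·-1, so λ = -3.

-3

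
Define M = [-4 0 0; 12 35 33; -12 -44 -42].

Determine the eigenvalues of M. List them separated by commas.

-9, -4, 2

The characteristic polynomial is p(λ) = det(λI - M).
Cofactor expansion gives p(λ) = λ^3 + 11λ^2 + 10λ - 72.
Rational-root test: λ = 2 gives p(2) = 0.
Factor out (λ - 2): p(λ) = (λ - 2)·(λ^2 + 13λ + 36).
The quadratic factors as (λ + 9)·(λ + 4).
Eigenvalues: -9, -4, 2.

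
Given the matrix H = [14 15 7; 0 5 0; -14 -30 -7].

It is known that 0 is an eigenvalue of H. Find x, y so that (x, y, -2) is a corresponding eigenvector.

We need (H)v = 0.
H = [[14, 15, 7], [0, 5, 0], [-14, -30, -7]].
Row 1: (14)·x + (15)·y + (7)·-2 = 0
Row 2: (0)·x + (5)·y + (0)·-2 = 0
Row 3: (-14)·x + (-30)·y + (-7)·-2 = 0
Solving gives x = 1, y = 0.
Check: H·(1, 0, -2) = (0, 0, 0) = 0·(1, 0, -2).

1, 0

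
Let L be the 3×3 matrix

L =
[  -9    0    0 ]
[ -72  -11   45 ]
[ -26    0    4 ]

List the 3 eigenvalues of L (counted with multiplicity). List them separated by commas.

-11, -9, 4

The characteristic polynomial is p(μ) = det(μI - L).
Expanding along the first row, p(μ) = μ^3 + 16μ^2 + 19μ - 396.
Try μ = 4: p(4) = 0, so 4 is a root.
Factor out (μ - 4): p(μ) = (μ - 4)·(μ^2 + 20μ + 99).
The quadratic factors as (μ + 11)·(μ + 9).
Eigenvalues: -11, -9, 4.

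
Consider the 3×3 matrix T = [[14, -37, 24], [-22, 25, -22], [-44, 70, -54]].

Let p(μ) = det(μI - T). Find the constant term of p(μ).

-240

p(μ) = μ^3 + 15μ^2 + 26μ - 240.
The constant term is -240.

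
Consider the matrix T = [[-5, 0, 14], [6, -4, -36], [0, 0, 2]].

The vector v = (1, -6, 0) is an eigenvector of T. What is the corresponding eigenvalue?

-5

Compute Tv: T·(1, -6, 0) = (-5, 30, 0).
Since Tv = λv, compare component 1: -5 = λ·1, so λ = -5.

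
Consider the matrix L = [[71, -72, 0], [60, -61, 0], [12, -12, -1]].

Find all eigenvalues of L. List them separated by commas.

Compute the characteristic polynomial p(s) = det(sI - L).
Cofactor expansion gives p(s) = s^3 - 9s^2 - 21s - 11.
Try s = -1: p(-1) = 0, so -1 is a root.
Dividing by (s + 1) leaves s^2 - 10s - 11.
The quadratic factors as (s + 1)·(s - 11).
Eigenvalues: -1, -1, 11.

-1, -1, 11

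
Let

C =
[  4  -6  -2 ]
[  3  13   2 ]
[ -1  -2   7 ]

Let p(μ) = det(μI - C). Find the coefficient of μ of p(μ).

191

p(μ) = μ^3 - 24μ^2 + 191μ - 504.
The coefficient of μ is 191.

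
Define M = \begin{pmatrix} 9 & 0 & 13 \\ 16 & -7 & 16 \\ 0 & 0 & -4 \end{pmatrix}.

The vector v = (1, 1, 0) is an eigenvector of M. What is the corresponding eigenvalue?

9

Compute Mv: M·(1, 1, 0) = (9, 9, 0).
Since Mv = λv, compare component 1: 9 = λ·1, so λ = 9.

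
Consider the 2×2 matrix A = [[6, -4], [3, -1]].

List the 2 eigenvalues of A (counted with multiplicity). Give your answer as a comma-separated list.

det(A - lambda·I) = (6 - lambda)(-1 - lambda) - (-4)·(3) = lambda^2 - 5·lambda + 6.
This factors as (lambda - 2)·(lambda - 3) = 0.
Eigenvalues: 2, 3.

2, 3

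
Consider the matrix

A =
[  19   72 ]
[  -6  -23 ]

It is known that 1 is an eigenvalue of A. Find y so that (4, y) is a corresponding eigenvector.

-1

We need (A - 1I)v = 0.
A - 1I = [[18, 72], [-6, -24]].
Row 1: (18)·4 + (72)·y = 0
Row 2: (-6)·4 + (-24)·y = 0
Solving gives y = -1.
Check: A·(4, -1) = (4, -1) = 1·(4, -1).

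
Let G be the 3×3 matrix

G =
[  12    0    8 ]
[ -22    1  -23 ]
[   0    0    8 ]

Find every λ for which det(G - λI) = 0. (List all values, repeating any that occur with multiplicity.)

Set up det(λI - G) = 0.
Expanding the 3×3 determinant: p(λ) = λ^3 - 21λ^2 + 116λ - 96.
Rational-root test: λ = 8 gives p(8) = 0.
Dividing by (λ - 8) leaves λ^2 - 13λ + 12.
The quadratic factors as (λ - 1)·(λ - 12).
Eigenvalues: 1, 8, 12.

1, 8, 12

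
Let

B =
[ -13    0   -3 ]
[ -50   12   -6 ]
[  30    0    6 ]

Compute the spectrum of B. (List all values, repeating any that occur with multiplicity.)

-4, -3, 12

Set up det(μI - B) = 0.
Expanding along the first row, p(μ) = μ^3 - 5μ^2 - 72μ - 144.
Rational-root test: μ = -3 gives p(-3) = 0.
Factor out (μ + 3): p(μ) = (μ + 3)·(μ^2 - 8μ - 48).
The quadratic factors as (μ + 4)·(μ - 12).
Eigenvalues: -4, -3, 12.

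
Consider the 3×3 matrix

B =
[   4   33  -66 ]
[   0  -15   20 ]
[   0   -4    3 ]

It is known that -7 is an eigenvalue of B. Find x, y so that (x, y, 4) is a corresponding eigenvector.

We need (B + 7I)v = 0.
B + 7I = [[11, 33, -66], [0, -8, 20], [0, -4, 10]].
Row 1: (11)·x + (33)·y + (-66)·4 = 0
Row 2: (0)·x + (-8)·y + (20)·4 = 0
Row 3: (0)·x + (-4)·y + (10)·4 = 0
Solving gives x = -6, y = 10.
Check: B·(-6, 10, 4) = (42, -70, -28) = -7·(-6, 10, 4).

-6, 10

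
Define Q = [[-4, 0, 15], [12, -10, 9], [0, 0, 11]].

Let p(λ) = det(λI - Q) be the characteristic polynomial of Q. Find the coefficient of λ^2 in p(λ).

3

The coefficient of λ^2 of det(λI - Q) is −trace(Q).
trace(Q) = (-4) + (-10) + (11) = -3, so the coefficient is 3.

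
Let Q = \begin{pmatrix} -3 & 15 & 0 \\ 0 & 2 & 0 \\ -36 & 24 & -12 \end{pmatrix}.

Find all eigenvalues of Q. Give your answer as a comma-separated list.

The characteristic polynomial is p(lambda) = det(lambda·I - Q).
Expanding along the first row, p(lambda) = lambda^3 + 13·lambda^2 + 6·lambda - 72.
Rational-root test: lambda = 2 gives p(2) = 0.
Dividing by (lambda - 2) leaves lambda^2 + 15·lambda + 36.
The quadratic factors as (lambda + 12)·(lambda + 3).
Eigenvalues: -12, -3, 2.

-12, -3, 2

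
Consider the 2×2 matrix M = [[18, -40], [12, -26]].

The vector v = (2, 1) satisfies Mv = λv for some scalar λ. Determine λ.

-2

Compute Mv: M·(2, 1) = (-4, -2).
Since Mv = λv, compare component 1: -4 = λ·2, so λ = -2.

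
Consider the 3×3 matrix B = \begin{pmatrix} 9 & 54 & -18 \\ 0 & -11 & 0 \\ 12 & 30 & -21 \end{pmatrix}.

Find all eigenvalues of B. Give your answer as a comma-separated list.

Compute the characteristic polynomial p(r) = det(rI - B).
Cofactor expansion gives p(r) = r^3 + 23r^2 + 159r + 297.
Rational-root test: r = -3 gives p(-3) = 0.
Factor out (r + 3): p(r) = (r + 3)·(r^2 + 20r + 99).
The quadratic factors as (r + 11)·(r + 9).
Eigenvalues: -11, -9, -3.

-11, -9, -3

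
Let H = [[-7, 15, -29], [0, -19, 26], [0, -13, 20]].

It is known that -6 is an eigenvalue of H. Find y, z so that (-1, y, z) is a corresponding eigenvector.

We need (H + 6I)v = 0.
H + 6I = [[-1, 15, -29], [0, -13, 26], [0, -13, 26]].
Row 1: (-1)·-1 + (15)·y + (-29)·z = 0
Row 2: (0)·-1 + (-13)·y + (26)·z = 0
Row 3: (0)·-1 + (-13)·y + (26)·z = 0
Solving gives y = -2, z = -1.
Check: H·(-1, -2, -1) = (6, 12, 6) = -6·(-1, -2, -1).

-2, -1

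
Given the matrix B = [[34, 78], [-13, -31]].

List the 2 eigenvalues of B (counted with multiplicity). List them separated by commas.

det(B - λI) = (34 - λ)(-31 - λ) - (78)·(-13) = λ^2 - 3λ - 40.
This factors as (λ + 5)·(λ - 8) = 0.
Eigenvalues: -5, 8.

-5, 8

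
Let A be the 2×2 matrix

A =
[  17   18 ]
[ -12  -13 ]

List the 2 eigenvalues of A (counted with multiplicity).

det(A - rI) = (17 - r)(-13 - r) - (18)·(-12) = r^2 - 4r - 5.
This factors as (r + 1)·(r - 5) = 0.
Eigenvalues: -1, 5.

-1, 5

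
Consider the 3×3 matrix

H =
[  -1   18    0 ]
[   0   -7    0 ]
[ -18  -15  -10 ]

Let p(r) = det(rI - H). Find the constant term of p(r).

p(r) = r^3 + 18r^2 + 87r + 70.
The constant term is 70.

70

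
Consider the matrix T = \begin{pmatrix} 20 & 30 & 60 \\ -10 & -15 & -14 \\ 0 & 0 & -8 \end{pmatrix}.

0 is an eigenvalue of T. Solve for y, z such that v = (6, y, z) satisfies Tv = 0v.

We need (T)v = 0.
T = [[20, 30, 60], [-10, -15, -14], [0, 0, -8]].
Row 1: (20)·6 + (30)·y + (60)·z = 0
Row 2: (-10)·6 + (-15)·y + (-14)·z = 0
Row 3: (0)·6 + (0)·y + (-8)·z = 0
Solving gives y = -4, z = 0.
Check: T·(6, -4, 0) = (0, 0, 0) = 0·(6, -4, 0).

-4, 0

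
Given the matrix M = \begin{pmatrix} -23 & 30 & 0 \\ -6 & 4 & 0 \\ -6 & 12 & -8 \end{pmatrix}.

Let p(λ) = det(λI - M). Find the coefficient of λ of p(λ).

p(λ) = λ^3 + 27λ^2 + 240λ + 704.
The coefficient of λ is 240.

240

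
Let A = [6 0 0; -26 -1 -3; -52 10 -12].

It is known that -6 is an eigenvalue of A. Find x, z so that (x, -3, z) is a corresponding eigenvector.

We need (A + 6I)v = 0.
A + 6I = [[12, 0, 0], [-26, 5, -3], [-52, 10, -6]].
Row 1: (12)·x + (0)·-3 + (0)·z = 0
Row 2: (-26)·x + (5)·-3 + (-3)·z = 0
Row 3: (-52)·x + (10)·-3 + (-6)·z = 0
Solving gives x = 0, z = -5.
Check: A·(0, -3, -5) = (0, 18, 30) = -6·(0, -3, -5).

0, -5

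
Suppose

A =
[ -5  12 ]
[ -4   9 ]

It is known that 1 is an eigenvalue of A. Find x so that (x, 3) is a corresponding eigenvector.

We need (A - 1I)v = 0.
A - 1I = [[-6, 12], [-4, 8]].
Row 1: (-6)·x + (12)·3 = 0
Row 2: (-4)·x + (8)·3 = 0
Solving gives x = 6.
Check: A·(6, 3) = (6, 3) = 1·(6, 3).

6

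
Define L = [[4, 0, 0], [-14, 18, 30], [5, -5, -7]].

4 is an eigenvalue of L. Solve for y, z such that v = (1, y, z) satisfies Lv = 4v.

1, 0

We need (L - 4I)v = 0.
L - 4I = [[0, 0, 0], [-14, 14, 30], [5, -5, -11]].
Row 1: (0)·1 + (0)·y + (0)·z = 0
Row 2: (-14)·1 + (14)·y + (30)·z = 0
Row 3: (5)·1 + (-5)·y + (-11)·z = 0
Solving gives y = 1, z = 0.
Check: L·(1, 1, 0) = (4, 4, 0) = 4·(1, 1, 0).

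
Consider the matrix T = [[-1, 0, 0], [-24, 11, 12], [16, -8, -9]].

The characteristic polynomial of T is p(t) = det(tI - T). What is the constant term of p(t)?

-3

p(t) = t^3 - t^2 - 5t - 3.
The constant term is -3.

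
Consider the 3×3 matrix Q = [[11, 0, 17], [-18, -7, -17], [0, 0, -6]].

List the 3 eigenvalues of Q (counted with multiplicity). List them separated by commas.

-7, -6, 11

Set up det(μI - Q) = 0.
Expanding the 3×3 determinant: p(μ) = μ^3 + 2μ^2 - 101μ - 462.
Rational-root test: μ = -7 gives p(-7) = 0.
Dividing by (μ + 7) leaves μ^2 - 5μ - 66.
The quadratic factors as (μ + 6)·(μ - 11).
Eigenvalues: -7, -6, 11.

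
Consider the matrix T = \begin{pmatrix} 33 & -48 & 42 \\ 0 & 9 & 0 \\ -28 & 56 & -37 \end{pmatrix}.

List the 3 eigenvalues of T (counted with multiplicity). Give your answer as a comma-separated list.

Set up det(lambda·I - T) = 0.
Expanding along the first row, p(lambda) = lambda^3 - 5·lambda^2 - 81·lambda + 405.
Try lambda = 5: p(5) = 0, so 5 is a root.
Dividing by (lambda - 5) leaves lambda^2 - 81.
The quadratic factors as (lambda + 9)·(lambda - 9).
Eigenvalues: -9, 5, 9.

-9, 5, 9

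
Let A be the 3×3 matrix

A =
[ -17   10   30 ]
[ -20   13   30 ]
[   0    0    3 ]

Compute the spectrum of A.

Compute the characteristic polynomial p(λ) = det(λI - A).
Cofactor expansion gives p(λ) = λ^3 + λ^2 - 33λ + 63.
Try λ = 3: p(3) = 0, so 3 is a root.
Factor out (λ - 3): p(λ) = (λ - 3)·(λ^2 + 4λ - 21).
The quadratic factors as (λ + 7)·(λ - 3).
Eigenvalues: -7, 3, 3.

-7, 3, 3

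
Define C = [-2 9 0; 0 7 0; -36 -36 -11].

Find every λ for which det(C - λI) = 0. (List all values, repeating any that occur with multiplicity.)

-11, -2, 7

The characteristic polynomial is p(λ) = det(λI - C).
Expanding the 3×3 determinant: p(λ) = λ^3 + 6λ^2 - 69λ - 154.
Try λ = -2: p(-2) = 0, so -2 is a root.
Dividing by (λ + 2) leaves λ^2 + 4λ - 77.
The quadratic factors as (λ + 11)·(λ - 7).
Eigenvalues: -11, -2, 7.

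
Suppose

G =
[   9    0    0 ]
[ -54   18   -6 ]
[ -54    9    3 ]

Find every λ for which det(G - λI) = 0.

9, 9, 12

Compute the characteristic polynomial p(λ) = det(λI - G).
Expanding the 3×3 determinant: p(λ) = λ^3 - 30λ^2 + 297λ - 972.
Rational-root test: λ = 12 gives p(12) = 0.
Dividing by (λ - 12) leaves λ^2 - 18λ + 81.
The quadratic factor is (λ - 9)^2.
Eigenvalues: 9, 9, 12.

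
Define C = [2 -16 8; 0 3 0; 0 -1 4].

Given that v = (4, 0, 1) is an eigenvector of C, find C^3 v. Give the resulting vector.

(256, 0, 64)

First find the eigenvalue: Cv = (16, 0, 4) = 4·(4, 0, 1), so λ = 4.
Then C^3 v = λ^3·v = 4^3·(4, 0, 1) = 64·(4, 0, 1) = (256, 0, 64).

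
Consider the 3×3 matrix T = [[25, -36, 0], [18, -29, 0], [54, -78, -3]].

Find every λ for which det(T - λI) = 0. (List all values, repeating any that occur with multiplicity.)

Set up det(lambda·I - T) = 0.
Cofactor expansion gives p(lambda) = lambda^3 + 7·lambda^2 - 65·lambda - 231.
Rational-root test: lambda = -11 gives p(-11) = 0.
Dividing by (lambda + 11) leaves lambda^2 - 4·lambda - 21.
The quadratic factors as (lambda + 3)·(lambda - 7).
Eigenvalues: -11, -3, 7.

-11, -3, 7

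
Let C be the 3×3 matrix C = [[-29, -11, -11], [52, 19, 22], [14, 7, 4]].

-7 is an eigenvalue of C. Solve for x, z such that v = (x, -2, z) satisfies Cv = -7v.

1, 0

We need (C + 7I)v = 0.
C + 7I = [[-22, -11, -11], [52, 26, 22], [14, 7, 11]].
Row 1: (-22)·x + (-11)·-2 + (-11)·z = 0
Row 2: (52)·x + (26)·-2 + (22)·z = 0
Row 3: (14)·x + (7)·-2 + (11)·z = 0
Solving gives x = 1, z = 0.
Check: C·(1, -2, 0) = (-7, 14, 0) = -7·(1, -2, 0).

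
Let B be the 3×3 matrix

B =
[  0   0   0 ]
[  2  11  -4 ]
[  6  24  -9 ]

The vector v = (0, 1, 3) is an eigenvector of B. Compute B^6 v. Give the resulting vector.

(0, 1, 3)

First find the eigenvalue: Bv = (0, -1, -3) = -1·(0, 1, 3), so λ = -1.
Then B^6 v = λ^6·v = (-1)^6·(0, 1, 3) = 1·(0, 1, 3) = (0, 1, 3).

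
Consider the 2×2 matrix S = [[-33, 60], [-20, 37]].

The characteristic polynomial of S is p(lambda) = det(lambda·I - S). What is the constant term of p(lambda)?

-21

p(lambda) = lambda^2 - 4·lambda - 21.
The constant term is -21.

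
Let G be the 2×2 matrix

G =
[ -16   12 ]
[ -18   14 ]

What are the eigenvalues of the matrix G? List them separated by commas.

-4, 2

det(G - μI) = (-16 - μ)(14 - μ) - (12)·(-18) = μ^2 + 2μ - 8.
This factors as (μ + 4)·(μ - 2) = 0.
Eigenvalues: -4, 2.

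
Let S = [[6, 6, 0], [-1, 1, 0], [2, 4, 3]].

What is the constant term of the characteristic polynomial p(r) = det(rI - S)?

-36

p(0) = det(0·I − S) = det(−S) = (−1)^3·det(S).
det(S) = 36, so p(0) = -36.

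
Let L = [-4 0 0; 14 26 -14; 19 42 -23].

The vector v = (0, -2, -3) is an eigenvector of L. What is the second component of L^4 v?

First find the eigenvalue: Lv = (0, -10, -15) = 5·(0, -2, -3), so λ = 5.
Then L^4 v = λ^4·v = 5^4·(0, -2, -3) = 625·(0, -2, -3) = (0, -1250, -1875).

-1250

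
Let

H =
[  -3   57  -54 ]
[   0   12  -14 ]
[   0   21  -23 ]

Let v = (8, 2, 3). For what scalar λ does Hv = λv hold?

-9

Compute Hv: H·(8, 2, 3) = (-72, -18, -27).
Since Hv = λv, compare component 1: -72 = λ·8, so λ = -9.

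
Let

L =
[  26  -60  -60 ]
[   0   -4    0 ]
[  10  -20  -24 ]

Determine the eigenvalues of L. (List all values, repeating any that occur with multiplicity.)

Set up det(λI - L) = 0.
Expanding along the first row, p(λ) = λ^3 + 2λ^2 - 32λ - 96.
Try λ = -4: p(-4) = 0, so -4 is a root.
Dividing by (λ + 4) leaves λ^2 - 2λ - 24.
The quadratic factors as (λ + 4)·(λ - 6).
Eigenvalues: -4, -4, 6.

-4, -4, 6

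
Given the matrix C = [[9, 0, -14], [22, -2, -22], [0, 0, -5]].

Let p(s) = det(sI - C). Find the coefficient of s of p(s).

p(s) = s^3 - 2s^2 - 53s - 90.
The coefficient of s is -53.

-53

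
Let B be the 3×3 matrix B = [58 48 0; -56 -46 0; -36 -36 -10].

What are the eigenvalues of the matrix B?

-10, 2, 10

Compute the characteristic polynomial p(s) = det(sI - B).
Cofactor expansion gives p(s) = s^3 - 2s^2 - 100s + 200.
Try s = 2: p(2) = 0, so 2 is a root.
Dividing by (s - 2) leaves s^2 - 100.
The quadratic factors as (s + 10)·(s - 10).
Eigenvalues: -10, 2, 10.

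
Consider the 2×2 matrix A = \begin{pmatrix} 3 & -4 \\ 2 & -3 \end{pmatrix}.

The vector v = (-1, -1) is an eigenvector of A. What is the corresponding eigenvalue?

-1

Compute Av: A·(-1, -1) = (1, 1).
Since Av = λv, compare component 1: 1 = λ·-1, so λ = -1.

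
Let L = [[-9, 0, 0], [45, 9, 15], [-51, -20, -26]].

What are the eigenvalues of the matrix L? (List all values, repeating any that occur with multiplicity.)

Set up det(sI - L) = 0.
Cofactor expansion gives p(s) = s^3 + 26s^2 + 219s + 594.
Try s = -6: p(-6) = 0, so -6 is a root.
Factor out (s + 6): p(s) = (s + 6)·(s^2 + 20s + 99).
The quadratic factors as (s + 11)·(s + 9).
Eigenvalues: -11, -9, -6.

-11, -9, -6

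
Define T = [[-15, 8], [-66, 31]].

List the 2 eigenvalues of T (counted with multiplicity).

7, 9

det(T - lambda·I) = (-15 - lambda)(31 - lambda) - (8)·(-66) = lambda^2 - 16·lambda + 63.
This factors as (lambda - 7)·(lambda - 9) = 0.
Eigenvalues: 7, 9.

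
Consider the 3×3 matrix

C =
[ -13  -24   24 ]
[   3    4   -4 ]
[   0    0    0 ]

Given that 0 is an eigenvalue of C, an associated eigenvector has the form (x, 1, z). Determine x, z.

We need (C)v = 0.
C = [[-13, -24, 24], [3, 4, -4], [0, 0, 0]].
Row 1: (-13)·x + (-24)·1 + (24)·z = 0
Row 2: (3)·x + (4)·1 + (-4)·z = 0
Row 3: (0)·x + (0)·1 + (0)·z = 0
Solving gives x = 0, z = 1.
Check: C·(0, 1, 1) = (0, 0, 0) = 0·(0, 1, 1).

0, 1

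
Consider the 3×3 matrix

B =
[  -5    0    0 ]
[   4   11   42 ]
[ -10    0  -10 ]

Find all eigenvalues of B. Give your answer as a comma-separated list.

The characteristic polynomial is p(λ) = det(λI - B).
Expanding the 3×3 determinant: p(λ) = λ^3 + 4λ^2 - 115λ - 550.
Since p(-10) = 0, λ = -10 is a root.
Factor out (λ + 10): p(λ) = (λ + 10)·(λ^2 - 6λ - 55).
The quadratic factors as (λ + 5)·(λ - 11).
Eigenvalues: -10, -5, 11.

-10, -5, 11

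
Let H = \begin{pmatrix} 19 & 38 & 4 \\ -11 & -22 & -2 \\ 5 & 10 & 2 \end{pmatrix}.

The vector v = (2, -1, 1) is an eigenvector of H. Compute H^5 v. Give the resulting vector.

First find the eigenvalue: Hv = (4, -2, 2) = 2·(2, -1, 1), so λ = 2.
Then H^5 v = λ^5·v = 2^5·(2, -1, 1) = 32·(2, -1, 1) = (64, -32, 32).

(64, -32, 32)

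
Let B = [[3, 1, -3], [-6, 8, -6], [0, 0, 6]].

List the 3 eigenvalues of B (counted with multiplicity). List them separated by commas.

Compute the characteristic polynomial p(s) = det(sI - B).
Cofactor expansion gives p(s) = s^3 - 17s^2 + 96s - 180.
Since p(6) = 0, s = 6 is a root.
Factor out (s - 6): p(s) = (s - 6)·(s^2 - 11s + 30).
The quadratic factors as (s - 5)·(s - 6).
Eigenvalues: 5, 6, 6.

5, 6, 6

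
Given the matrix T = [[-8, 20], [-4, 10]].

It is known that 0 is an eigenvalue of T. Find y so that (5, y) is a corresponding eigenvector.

We need (T)v = 0.
T = [[-8, 20], [-4, 10]].
Row 1: (-8)·5 + (20)·y = 0
Row 2: (-4)·5 + (10)·y = 0
Solving gives y = 2.
Check: T·(5, 2) = (0, 0) = 0·(5, 2).

2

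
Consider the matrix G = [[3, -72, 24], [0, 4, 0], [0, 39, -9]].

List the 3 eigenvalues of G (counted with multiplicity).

The characteristic polynomial is p(μ) = det(μI - G).
Cofactor expansion gives p(μ) = μ^3 + 2μ^2 - 51μ + 108.
Rational-root test: μ = -9 gives p(-9) = 0.
Dividing by (μ + 9) leaves μ^2 - 7μ + 12.
The quadratic factors as (μ - 3)·(μ - 4).
Eigenvalues: -9, 3, 4.

-9, 3, 4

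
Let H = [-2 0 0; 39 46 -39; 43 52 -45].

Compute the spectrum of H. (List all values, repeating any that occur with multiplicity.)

-6, -2, 7

Set up det(lambda·I - H) = 0.
Expanding along the first row, p(lambda) = lambda^3 + lambda^2 - 44·lambda - 84.
Try lambda = -2: p(-2) = 0, so -2 is a root.
Factor out (lambda + 2): p(lambda) = (lambda + 2)·(lambda^2 - lambda - 42).
The quadratic factors as (lambda + 6)·(lambda - 7).
Eigenvalues: -6, -2, 7.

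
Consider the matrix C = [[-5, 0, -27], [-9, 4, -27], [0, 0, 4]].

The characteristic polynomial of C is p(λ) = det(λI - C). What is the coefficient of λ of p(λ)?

-24

p(λ) = λ^3 - 3λ^2 - 24λ + 80.
The coefficient of λ is -24.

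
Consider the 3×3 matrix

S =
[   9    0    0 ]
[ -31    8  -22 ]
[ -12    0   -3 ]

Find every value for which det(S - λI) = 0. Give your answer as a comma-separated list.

The characteristic polynomial is p(lambda) = det(lambda·I - S).
Cofactor expansion gives p(lambda) = lambda^3 - 14·lambda^2 + 21·lambda + 216.
Rational-root test: lambda = -3 gives p(-3) = 0.
Factor out (lambda + 3): p(lambda) = (lambda + 3)·(lambda^2 - 17·lambda + 72).
The quadratic factors as (lambda - 8)·(lambda - 9).
Eigenvalues: -3, 8, 9.

-3, 8, 9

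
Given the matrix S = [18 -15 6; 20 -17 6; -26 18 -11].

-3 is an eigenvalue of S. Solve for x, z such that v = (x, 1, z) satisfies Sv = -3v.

We need (S + 3I)v = 0.
S + 3I = [[21, -15, 6], [20, -14, 6], [-26, 18, -8]].
Row 1: (21)·x + (-15)·1 + (6)·z = 0
Row 2: (20)·x + (-14)·1 + (6)·z = 0
Row 3: (-26)·x + (18)·1 + (-8)·z = 0
Solving gives x = 1, z = -1.
Check: S·(1, 1, -1) = (-3, -3, 3) = -3·(1, 1, -1).

1, -1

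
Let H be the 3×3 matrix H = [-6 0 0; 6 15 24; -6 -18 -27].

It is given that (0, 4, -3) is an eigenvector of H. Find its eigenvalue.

Compute Hv: H·(0, 4, -3) = (0, -12, 9).
Since Hv = λv, compare component 2: -12 = λ·4, so λ = -3.

-3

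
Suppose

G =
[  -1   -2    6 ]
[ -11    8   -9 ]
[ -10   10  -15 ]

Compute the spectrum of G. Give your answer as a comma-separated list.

Set up det(λI - G) = 0.
Cofactor expansion gives p(λ) = λ^3 + 8λ^2 + 15λ.
Since p(0) = 0, λ = 0 is a root.
Factor out λ: p(λ) = λ·(λ^2 + 8λ + 15).
The quadratic factors as (λ + 5)·(λ + 3).
Eigenvalues: -5, -3, 0.

-5, -3, 0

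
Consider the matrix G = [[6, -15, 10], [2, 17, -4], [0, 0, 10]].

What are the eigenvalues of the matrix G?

The characteristic polynomial is p(r) = det(rI - G).
Cofactor expansion gives p(r) = r^3 - 33r^2 + 362r - 1320.
Rational-root test: r = 11 gives p(11) = 0.
Factor out (r - 11): p(r) = (r - 11)·(r^2 - 22r + 120).
The quadratic factors as (r - 10)·(r - 12).
Eigenvalues: 10, 11, 12.

10, 11, 12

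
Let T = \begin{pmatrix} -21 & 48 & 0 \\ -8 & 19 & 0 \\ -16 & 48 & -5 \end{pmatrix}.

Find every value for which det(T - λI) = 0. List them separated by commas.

Compute the characteristic polynomial p(μ) = det(μI - T).
Cofactor expansion gives p(μ) = μ^3 + 7μ^2 - 5μ - 75.
Since p(3) = 0, μ = 3 is a root.
Dividing by (μ - 3) leaves μ^2 + 10μ + 25.
The quadratic factor is (μ + 5)^2.
Eigenvalues: -5, -5, 3.

-5, -5, 3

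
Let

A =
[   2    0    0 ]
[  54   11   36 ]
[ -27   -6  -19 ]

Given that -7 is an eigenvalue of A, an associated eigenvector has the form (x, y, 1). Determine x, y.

0, -2

We need (A + 7I)v = 0.
A + 7I = [[9, 0, 0], [54, 18, 36], [-27, -6, -12]].
Row 1: (9)·x + (0)·y + (0)·1 = 0
Row 2: (54)·x + (18)·y + (36)·1 = 0
Row 3: (-27)·x + (-6)·y + (-12)·1 = 0
Solving gives x = 0, y = -2.
Check: A·(0, -2, 1) = (0, 14, -7) = -7·(0, -2, 1).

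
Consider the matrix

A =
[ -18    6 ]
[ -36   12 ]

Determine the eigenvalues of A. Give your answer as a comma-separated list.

det(A - λI) = (-18 - λ)(12 - λ) - (6)·(-36) = λ^2 + 6λ.
This factors as (λ + 6)·λ = 0.
Eigenvalues: -6, 0.

-6, 0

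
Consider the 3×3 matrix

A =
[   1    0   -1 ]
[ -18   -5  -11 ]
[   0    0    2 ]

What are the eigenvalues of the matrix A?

Set up det(lambda·I - A) = 0.
Expanding along the first row, p(lambda) = lambda^3 + 2·lambda^2 - 13·lambda + 10.
Rational-root test: lambda = 2 gives p(2) = 0.
Factor out (lambda - 2): p(lambda) = (lambda - 2)·(lambda^2 + 4·lambda - 5).
The quadratic factors as (lambda + 5)·(lambda - 1).
Eigenvalues: -5, 1, 2.

-5, 1, 2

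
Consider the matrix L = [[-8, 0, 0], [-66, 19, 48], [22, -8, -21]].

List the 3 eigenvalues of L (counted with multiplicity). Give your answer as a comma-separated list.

Compute the characteristic polynomial p(λ) = det(λI - L).
Expanding along the first row, p(λ) = λ^3 + 10λ^2 + λ - 120.
Rational-root test: λ = 3 gives p(3) = 0.
Factor out (λ - 3): p(λ) = (λ - 3)·(λ^2 + 13λ + 40).
The quadratic factors as (λ + 8)·(λ + 5).
Eigenvalues: -8, -5, 3.

-8, -5, 3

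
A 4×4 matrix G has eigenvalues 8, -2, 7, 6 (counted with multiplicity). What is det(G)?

-672

det(G) is the product of the eigenvalues: (8) · (-2) · (7) · (6) = -672.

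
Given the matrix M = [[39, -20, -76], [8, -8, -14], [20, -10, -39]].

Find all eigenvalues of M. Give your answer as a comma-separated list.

The characteristic polynomial is p(s) = det(sI - M).
Cofactor expansion gives p(s) = s^3 + 8s^2 + 19s + 12.
Try s = -1: p(-1) = 0, so -1 is a root.
Factor out (s + 1): p(s) = (s + 1)·(s^2 + 7s + 12).
The quadratic factors as (s + 4)·(s + 3).
Eigenvalues: -4, -3, -1.

-4, -3, -1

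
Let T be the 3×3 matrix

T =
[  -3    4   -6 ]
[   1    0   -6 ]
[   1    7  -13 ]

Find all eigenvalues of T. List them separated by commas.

Set up det(tI - T) = 0.
Expanding the 3×3 determinant: p(t) = t^3 + 16t^2 + 83t + 140.
Since p(-4) = 0, t = -4 is a root.
Dividing by (t + 4) leaves t^2 + 12t + 35.
The quadratic factors as (t + 7)·(t + 5).
Eigenvalues: -7, -5, -4.

-7, -5, -4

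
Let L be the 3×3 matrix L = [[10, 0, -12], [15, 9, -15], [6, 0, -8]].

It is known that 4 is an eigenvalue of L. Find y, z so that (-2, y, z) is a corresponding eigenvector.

We need (L - 4I)v = 0.
L - 4I = [[6, 0, -12], [15, 5, -15], [6, 0, -12]].
Row 1: (6)·-2 + (0)·y + (-12)·z = 0
Row 2: (15)·-2 + (5)·y + (-15)·z = 0
Row 3: (6)·-2 + (0)·y + (-12)·z = 0
Solving gives y = 3, z = -1.
Check: L·(-2, 3, -1) = (-8, 12, -4) = 4·(-2, 3, -1).

3, -1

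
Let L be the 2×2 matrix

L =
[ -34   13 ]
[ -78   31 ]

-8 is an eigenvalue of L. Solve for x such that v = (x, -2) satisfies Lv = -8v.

We need (L + 8I)v = 0.
L + 8I = [[-26, 13], [-78, 39]].
Row 1: (-26)·x + (13)·-2 = 0
Row 2: (-78)·x + (39)·-2 = 0
Solving gives x = -1.
Check: L·(-1, -2) = (8, 16) = -8·(-1, -2).

-1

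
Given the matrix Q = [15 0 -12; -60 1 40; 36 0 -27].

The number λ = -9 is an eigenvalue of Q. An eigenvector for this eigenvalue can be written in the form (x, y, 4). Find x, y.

2, -4

We need (Q + 9I)v = 0.
Q + 9I = [[24, 0, -12], [-60, 10, 40], [36, 0, -18]].
Row 1: (24)·x + (0)·y + (-12)·4 = 0
Row 2: (-60)·x + (10)·y + (40)·4 = 0
Row 3: (36)·x + (0)·y + (-18)·4 = 0
Solving gives x = 2, y = -4.
Check: Q·(2, -4, 4) = (-18, 36, -36) = -9·(2, -4, 4).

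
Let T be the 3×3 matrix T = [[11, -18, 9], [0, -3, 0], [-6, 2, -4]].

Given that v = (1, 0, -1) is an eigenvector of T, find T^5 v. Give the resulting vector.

(32, 0, -32)

First find the eigenvalue: Tv = (2, 0, -2) = 2·(1, 0, -1), so λ = 2.
Then T^5 v = λ^5·v = 2^5·(1, 0, -1) = 32·(1, 0, -1) = (32, 0, -32).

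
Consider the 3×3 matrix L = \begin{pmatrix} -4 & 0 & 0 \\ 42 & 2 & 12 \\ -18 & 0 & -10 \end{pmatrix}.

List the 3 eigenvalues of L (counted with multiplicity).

-10, -4, 2

Set up det(rI - L) = 0.
Expanding along the first row, p(r) = r^3 + 12r^2 + 12r - 80.
Try r = 2: p(2) = 0, so 2 is a root.
Dividing by (r - 2) leaves r^2 + 14r + 40.
The quadratic factors as (r + 10)·(r + 4).
Eigenvalues: -10, -4, 2.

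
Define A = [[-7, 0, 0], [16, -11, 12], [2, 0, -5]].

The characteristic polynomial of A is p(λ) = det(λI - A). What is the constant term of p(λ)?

p(λ) = λ^3 + 23λ^2 + 167λ + 385.
The constant term is 385.

385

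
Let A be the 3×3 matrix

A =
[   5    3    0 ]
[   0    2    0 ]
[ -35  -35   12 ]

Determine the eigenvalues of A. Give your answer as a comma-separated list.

The characteristic polynomial is p(r) = det(rI - A).
Expanding the 3×3 determinant: p(r) = r^3 - 19r^2 + 94r - 120.
Try r = 12: p(12) = 0, so 12 is a root.
Dividing by (r - 12) leaves r^2 - 7r + 10.
The quadratic factors as (r - 2)·(r - 5).
Eigenvalues: 2, 5, 12.

2, 5, 12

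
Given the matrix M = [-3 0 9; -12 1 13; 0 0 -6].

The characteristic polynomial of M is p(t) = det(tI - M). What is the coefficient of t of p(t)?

p(t) = t^3 + 8t^2 + 9t - 18.
The coefficient of t is 9.

9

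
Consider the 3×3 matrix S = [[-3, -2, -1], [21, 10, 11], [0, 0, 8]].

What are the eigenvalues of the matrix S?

3, 4, 8

Compute the characteristic polynomial p(λ) = det(λI - S).
Expanding the 3×3 determinant: p(λ) = λ^3 - 15λ^2 + 68λ - 96.
Since p(3) = 0, λ = 3 is a root.
Dividing by (λ - 3) leaves λ^2 - 12λ + 32.
The quadratic factors as (λ - 4)·(λ - 8).
Eigenvalues: 3, 4, 8.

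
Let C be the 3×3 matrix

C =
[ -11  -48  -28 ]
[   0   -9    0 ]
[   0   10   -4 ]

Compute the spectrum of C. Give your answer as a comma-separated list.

-11, -9, -4

The characteristic polynomial is p(λ) = det(λI - C).
Expanding the 3×3 determinant: p(λ) = λ^3 + 24λ^2 + 179λ + 396.
Try λ = -11: p(-11) = 0, so -11 is a root.
Factor out (λ + 11): p(λ) = (λ + 11)·(λ^2 + 13λ + 36).
The quadratic factors as (λ + 9)·(λ + 4).
Eigenvalues: -11, -9, -4.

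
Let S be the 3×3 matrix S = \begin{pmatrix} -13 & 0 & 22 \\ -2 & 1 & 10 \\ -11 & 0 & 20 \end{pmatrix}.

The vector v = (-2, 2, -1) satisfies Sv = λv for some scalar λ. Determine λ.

-2

Compute Sv: S·(-2, 2, -1) = (4, -4, 2).
Since Sv = λv, compare component 1: 4 = λ·-2, so λ = -2.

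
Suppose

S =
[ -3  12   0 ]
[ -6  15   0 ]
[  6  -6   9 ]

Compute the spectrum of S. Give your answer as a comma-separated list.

3, 9, 9

The characteristic polynomial is p(λ) = det(λI - S).
Cofactor expansion gives p(λ) = λ^3 - 21λ^2 + 135λ - 243.
Rational-root test: λ = 9 gives p(9) = 0.
Factor out (λ - 9): p(λ) = (λ - 9)·(λ^2 - 12λ + 27).
The quadratic factors as (λ - 3)·(λ - 9).
Eigenvalues: 3, 9, 9.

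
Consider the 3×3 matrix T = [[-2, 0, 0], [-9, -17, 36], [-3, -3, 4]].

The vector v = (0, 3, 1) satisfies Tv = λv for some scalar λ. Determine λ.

-5

Compute Tv: T·(0, 3, 1) = (0, -15, -5).
Since Tv = λv, compare component 2: -15 = λ·3, so λ = -5.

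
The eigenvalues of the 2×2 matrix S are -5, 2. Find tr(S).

-3

trace(S) is the sum of the eigenvalues: (-5) + (2) = -3.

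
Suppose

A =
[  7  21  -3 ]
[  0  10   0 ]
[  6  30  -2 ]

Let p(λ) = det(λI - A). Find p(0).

p(0) = det(0·I − A) = det(−A) = (−1)^3·det(A).
det(A) = 40, so p(0) = -40.

-40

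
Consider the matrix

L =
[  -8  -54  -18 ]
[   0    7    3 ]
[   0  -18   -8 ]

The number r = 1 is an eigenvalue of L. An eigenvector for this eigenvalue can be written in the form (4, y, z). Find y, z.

We need (L - 1I)v = 0.
L - 1I = [[-9, -54, -18], [0, 6, 3], [0, -18, -9]].
Row 1: (-9)·4 + (-54)·y + (-18)·z = 0
Row 2: (0)·4 + (6)·y + (3)·z = 0
Row 3: (0)·4 + (-18)·y + (-9)·z = 0
Solving gives y = -2, z = 4.
Check: L·(4, -2, 4) = (4, -2, 4) = 1·(4, -2, 4).

-2, 4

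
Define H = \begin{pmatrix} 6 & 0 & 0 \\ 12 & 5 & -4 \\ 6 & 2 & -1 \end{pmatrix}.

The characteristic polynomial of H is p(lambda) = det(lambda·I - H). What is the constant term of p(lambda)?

p(lambda) = lambda^3 - 10·lambda^2 + 27·lambda - 18.
The constant term is -18.

-18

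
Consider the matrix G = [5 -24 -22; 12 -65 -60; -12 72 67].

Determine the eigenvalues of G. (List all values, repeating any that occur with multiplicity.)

Set up det(λI - G) = 0.
Expanding the 3×3 determinant: p(λ) = λ^3 - 7λ^2 - λ + 7.
Since p(-1) = 0, λ = -1 is a root.
Dividing by (λ + 1) leaves λ^2 - 8λ + 7.
The quadratic factors as (λ - 1)·(λ - 7).
Eigenvalues: -1, 1, 7.

-1, 1, 7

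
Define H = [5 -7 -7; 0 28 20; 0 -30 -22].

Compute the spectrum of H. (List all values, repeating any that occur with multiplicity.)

Compute the characteristic polynomial p(r) = det(rI - H).
Cofactor expansion gives p(r) = r^3 - 11r^2 + 14r + 80.
Try r = -2: p(-2) = 0, so -2 is a root.
Dividing by (r + 2) leaves r^2 - 13r + 40.
The quadratic factors as (r - 5)·(r - 8).
Eigenvalues: -2, 5, 8.

-2, 5, 8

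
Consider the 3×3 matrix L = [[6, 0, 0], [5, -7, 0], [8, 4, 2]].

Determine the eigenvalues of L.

-7, 2, 6

L is lower triangular, so its eigenvalues are the diagonal entries.
Diagonal: 6, -7, 2.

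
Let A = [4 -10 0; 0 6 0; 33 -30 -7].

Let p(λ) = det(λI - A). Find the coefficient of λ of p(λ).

-46

p(λ) = λ^3 - 3λ^2 - 46λ + 168.
The coefficient of λ is -46.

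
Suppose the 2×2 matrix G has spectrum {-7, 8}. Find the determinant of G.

-56

det(G) is the product of the eigenvalues: (-7) · (8) = -56.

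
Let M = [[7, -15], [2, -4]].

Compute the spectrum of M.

1, 2

det(M - tI) = (7 - t)(-4 - t) - (-15)·(2) = t^2 - 3t + 2.
This factors as (t - 1)·(t - 2) = 0.
Eigenvalues: 1, 2.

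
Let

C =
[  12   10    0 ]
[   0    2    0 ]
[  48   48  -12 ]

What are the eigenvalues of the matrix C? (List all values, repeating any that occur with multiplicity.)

Set up det(lambda·I - C) = 0.
Cofactor expansion gives p(lambda) = lambda^3 - 2·lambda^2 - 144·lambda + 288.
Rational-root test: lambda = 12 gives p(12) = 0.
Factor out (lambda - 12): p(lambda) = (lambda - 12)·(lambda^2 + 10·lambda - 24).
The quadratic factors as (lambda + 12)·(lambda - 2).
Eigenvalues: -12, 2, 12.

-12, 2, 12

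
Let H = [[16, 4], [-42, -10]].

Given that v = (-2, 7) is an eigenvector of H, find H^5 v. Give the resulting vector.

First find the eigenvalue: Hv = (-4, 14) = 2·(-2, 7), so λ = 2.
Then H^5 v = λ^5·v = 2^5·(-2, 7) = 32·(-2, 7) = (-64, 224).

(-64, 224)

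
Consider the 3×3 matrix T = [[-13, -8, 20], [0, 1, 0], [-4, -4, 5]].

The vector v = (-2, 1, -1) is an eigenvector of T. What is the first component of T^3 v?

-2

First find the eigenvalue: Tv = (-2, 1, -1) = 1·(-2, 1, -1), so λ = 1.
Then T^3 v = λ^3·v = 1^3·(-2, 1, -1) = 1·(-2, 1, -1) = (-2, 1, -1).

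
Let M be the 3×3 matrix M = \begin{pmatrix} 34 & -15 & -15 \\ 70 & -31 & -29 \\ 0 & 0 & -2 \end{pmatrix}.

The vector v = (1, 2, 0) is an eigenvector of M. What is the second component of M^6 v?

8192

First find the eigenvalue: Mv = (4, 8, 0) = 4·(1, 2, 0), so λ = 4.
Then M^6 v = λ^6·v = 4^6·(1, 2, 0) = 4096·(1, 2, 0) = (4096, 8192, 0).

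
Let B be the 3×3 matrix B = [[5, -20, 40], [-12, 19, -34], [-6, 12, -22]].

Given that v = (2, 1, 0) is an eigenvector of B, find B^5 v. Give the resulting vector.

First find the eigenvalue: Bv = (-10, -5, 0) = -5·(2, 1, 0), so λ = -5.
Then B^5 v = λ^5·v = (-5)^5·(2, 1, 0) = -3125·(2, 1, 0) = (-6250, -3125, 0).

(-6250, -3125, 0)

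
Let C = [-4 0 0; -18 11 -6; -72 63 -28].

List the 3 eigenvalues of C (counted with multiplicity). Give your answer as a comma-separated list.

-10, -7, -4

The characteristic polynomial is p(μ) = det(μI - C).
Expanding the 3×3 determinant: p(μ) = μ^3 + 21μ^2 + 138μ + 280.
Try μ = -4: p(-4) = 0, so -4 is a root.
Factor out (μ + 4): p(μ) = (μ + 4)·(μ^2 + 17μ + 70).
The quadratic factors as (μ + 10)·(μ + 7).
Eigenvalues: -10, -7, -4.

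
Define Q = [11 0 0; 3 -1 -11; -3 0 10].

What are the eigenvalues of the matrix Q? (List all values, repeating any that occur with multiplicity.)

The characteristic polynomial is p(μ) = det(μI - Q).
Expanding along the first row, p(μ) = μ^3 - 20μ^2 + 89μ + 110.
Since p(-1) = 0, μ = -1 is a root.
Factor out (μ + 1): p(μ) = (μ + 1)·(μ^2 - 21μ + 110).
The quadratic factors as (μ - 10)·(μ - 11).
Eigenvalues: -1, 10, 11.

-1, 10, 11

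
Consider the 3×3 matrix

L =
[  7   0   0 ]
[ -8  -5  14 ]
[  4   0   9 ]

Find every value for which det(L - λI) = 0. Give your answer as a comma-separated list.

-5, 7, 9

Set up det(rI - L) = 0.
Expanding the 3×3 determinant: p(r) = r^3 - 11r^2 - 17r + 315.
Try r = 9: p(9) = 0, so 9 is a root.
Factor out (r - 9): p(r) = (r - 9)·(r^2 - 2r - 35).
The quadratic factors as (r + 5)·(r - 7).
Eigenvalues: -5, 7, 9.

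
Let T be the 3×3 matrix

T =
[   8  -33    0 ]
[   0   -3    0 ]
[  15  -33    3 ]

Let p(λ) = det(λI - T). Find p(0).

72

p(0) = det(0·I − T) = det(−T) = (−1)^3·det(T).
det(T) = -72, so p(0) = 72.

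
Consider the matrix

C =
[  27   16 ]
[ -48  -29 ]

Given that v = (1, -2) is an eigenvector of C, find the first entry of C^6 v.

15625

First find the eigenvalue: Cv = (-5, 10) = -5·(1, -2), so λ = -5.
Then C^6 v = λ^6·v = (-5)^6·(1, -2) = 15625·(1, -2) = (15625, -31250).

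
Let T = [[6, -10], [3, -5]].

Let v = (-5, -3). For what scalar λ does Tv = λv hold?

0

Compute Tv: T·(-5, -3) = (0, 0).
Since Tv = λv, compare component 1: 0 = λ·-5, so λ = 0.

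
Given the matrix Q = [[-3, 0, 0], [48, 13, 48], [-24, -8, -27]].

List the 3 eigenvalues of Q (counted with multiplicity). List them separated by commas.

The characteristic polynomial is p(t) = det(tI - Q).
Cofactor expansion gives p(t) = t^3 + 17t^2 + 75t + 99.
Rational-root test: t = -3 gives p(-3) = 0.
Dividing by (t + 3) leaves t^2 + 14t + 33.
The quadratic factors as (t + 11)·(t + 3).
Eigenvalues: -11, -3, -3.

-11, -3, -3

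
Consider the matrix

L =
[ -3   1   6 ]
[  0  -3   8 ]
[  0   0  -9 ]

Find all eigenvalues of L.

L is upper triangular, so its eigenvalues are the diagonal entries.
Diagonal: -3, -3, -9.

-9, -3, -3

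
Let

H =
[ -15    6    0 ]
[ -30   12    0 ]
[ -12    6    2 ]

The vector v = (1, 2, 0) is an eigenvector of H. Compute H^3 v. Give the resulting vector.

First find the eigenvalue: Hv = (-3, -6, 0) = -3·(1, 2, 0), so λ = -3.
Then H^3 v = λ^3·v = (-3)^3·(1, 2, 0) = -27·(1, 2, 0) = (-27, -54, 0).

(-27, -54, 0)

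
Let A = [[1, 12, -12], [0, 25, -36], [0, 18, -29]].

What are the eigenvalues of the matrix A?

-11, 1, 7

The characteristic polynomial is p(r) = det(rI - A).
Expanding the 3×3 determinant: p(r) = r^3 + 3r^2 - 81r + 77.
Since p(-11) = 0, r = -11 is a root.
Factor out (r + 11): p(r) = (r + 11)·(r^2 - 8r + 7).
The quadratic factors as (r - 1)·(r - 7).
Eigenvalues: -11, 1, 7.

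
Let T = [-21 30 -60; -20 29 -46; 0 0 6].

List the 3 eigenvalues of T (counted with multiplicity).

-1, 6, 9

Compute the characteristic polynomial p(λ) = det(λI - T).
Expanding along the first row, p(λ) = λ^3 - 14λ^2 + 39λ + 54.
Rational-root test: λ = -1 gives p(-1) = 0.
Dividing by (λ + 1) leaves λ^2 - 15λ + 54.
The quadratic factors as (λ - 6)·(λ - 9).
Eigenvalues: -1, 6, 9.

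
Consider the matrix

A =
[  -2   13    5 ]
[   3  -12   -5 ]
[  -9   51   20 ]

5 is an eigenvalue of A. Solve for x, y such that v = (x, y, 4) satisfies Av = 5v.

1, -1

We need (A - 5I)v = 0.
A - 5I = [[-7, 13, 5], [3, -17, -5], [-9, 51, 15]].
Row 1: (-7)·x + (13)·y + (5)·4 = 0
Row 2: (3)·x + (-17)·y + (-5)·4 = 0
Row 3: (-9)·x + (51)·y + (15)·4 = 0
Solving gives x = 1, y = -1.
Check: A·(1, -1, 4) = (5, -5, 20) = 5·(1, -1, 4).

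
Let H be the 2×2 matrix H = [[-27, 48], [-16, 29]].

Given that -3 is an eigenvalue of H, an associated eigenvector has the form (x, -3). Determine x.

We need (H + 3I)v = 0.
H + 3I = [[-24, 48], [-16, 32]].
Row 1: (-24)·x + (48)·-3 = 0
Row 2: (-16)·x + (32)·-3 = 0
Solving gives x = -6.
Check: H·(-6, -3) = (18, 9) = -3·(-6, -3).

-6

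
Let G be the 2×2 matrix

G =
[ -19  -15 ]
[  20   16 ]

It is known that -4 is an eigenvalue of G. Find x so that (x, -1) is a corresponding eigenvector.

We need (G + 4I)v = 0.
G + 4I = [[-15, -15], [20, 20]].
Row 1: (-15)·x + (-15)·-1 = 0
Row 2: (20)·x + (20)·-1 = 0
Solving gives x = 1.
Check: G·(1, -1) = (-4, 4) = -4·(1, -1).

1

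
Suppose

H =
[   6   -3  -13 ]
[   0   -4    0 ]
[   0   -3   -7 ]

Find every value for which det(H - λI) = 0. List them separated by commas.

Compute the characteristic polynomial p(μ) = det(μI - H).
Expanding along the first row, p(μ) = μ^3 + 5μ^2 - 38μ - 168.
Try μ = -4: p(-4) = 0, so -4 is a root.
Factor out (μ + 4): p(μ) = (μ + 4)·(μ^2 + μ - 42).
The quadratic factors as (μ + 7)·(μ - 6).
Eigenvalues: -7, -4, 6.

-7, -4, 6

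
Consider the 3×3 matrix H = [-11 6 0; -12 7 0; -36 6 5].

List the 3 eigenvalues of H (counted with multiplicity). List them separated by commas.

Compute the characteristic polynomial p(λ) = det(λI - H).
Expanding along the first row, p(λ) = λ^3 - λ^2 - 25λ + 25.
Rational-root test: λ = -5 gives p(-5) = 0.
Dividing by (λ + 5) leaves λ^2 - 6λ + 5.
The quadratic factors as (λ - 1)·(λ - 5).
Eigenvalues: -5, 1, 5.

-5, 1, 5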